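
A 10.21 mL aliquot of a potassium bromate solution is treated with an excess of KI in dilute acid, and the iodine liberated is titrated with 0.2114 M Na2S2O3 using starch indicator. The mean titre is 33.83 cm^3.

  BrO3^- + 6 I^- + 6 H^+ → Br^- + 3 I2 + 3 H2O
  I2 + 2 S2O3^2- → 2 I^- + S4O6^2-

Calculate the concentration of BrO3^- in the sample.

0.1167 M

n(S2O3^2-) = 0.03383 × 0.2114 = 7.152 × 10^-3 mol
n(I2) = n(S2O3^2-)/2 = 3.576 × 10^-3 mol
From the 1:3 ratio, n(BrO3^-) in the aliquot = 1/3 × 3.576 × 10^-3 = 1.192 × 10^-3 mol
[BrO3^-] = 1.192 × 10^-3 / 0.01021 = 0.1167 mol/L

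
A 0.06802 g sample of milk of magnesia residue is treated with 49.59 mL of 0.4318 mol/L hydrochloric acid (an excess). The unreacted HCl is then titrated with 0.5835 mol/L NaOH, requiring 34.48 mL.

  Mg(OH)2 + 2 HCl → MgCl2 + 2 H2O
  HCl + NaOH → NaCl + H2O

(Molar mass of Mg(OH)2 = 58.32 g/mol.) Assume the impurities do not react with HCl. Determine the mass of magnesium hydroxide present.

0.03773 g

n(HCl) added = 0.04959 × 0.4318 = 0.02141 mol
n(NaOH) used in back-titration = 0.03448 × 0.5835 = 0.02012 mol
n(HCl) left over = 0.02012 mol (1:1 ratio)
n(HCl) consumed by analyte = 0.02141 − 0.02012 = 1.294 × 10^-3 mol
From the 1:2 ratio, n(Mg(OH)2) = 1/2 × 1.294 × 10^-3 = 6.469 × 10^-4 mol
mass of Mg(OH)2 = 6.469 × 10^-4 × 58.32 = 0.03773 g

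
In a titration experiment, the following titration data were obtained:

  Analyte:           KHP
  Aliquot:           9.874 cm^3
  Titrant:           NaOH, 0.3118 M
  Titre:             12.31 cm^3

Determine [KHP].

KHC8H4O4 + NaOH → KNaC8H4O4 + H2O
n(NaOH) = 0.01231 L × 0.3118 mol/L = 3.838 × 10^-3 mol
n(KHC8H4O4) = 3.838 × 10^-3 mol (1:1 mole ratio)
[KHC8H4O4] = 3.838 × 10^-3 mol / 0.009874 L = 0.3887 mol/L

0.3887 M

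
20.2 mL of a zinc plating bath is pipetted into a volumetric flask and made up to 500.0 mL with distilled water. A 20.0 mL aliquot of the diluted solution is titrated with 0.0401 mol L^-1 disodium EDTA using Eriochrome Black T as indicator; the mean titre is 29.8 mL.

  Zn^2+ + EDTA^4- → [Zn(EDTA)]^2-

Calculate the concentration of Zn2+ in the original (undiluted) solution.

n(EDTA) = 0.0298 × 0.0401 = 1.19 × 10^-3 mol
n(Zn2+) in the aliquot = 1.19 × 10^-3 mol (1:1 ratio)
[Zn2+]_dilute = 1.19 × 10^-3 / 0.0200 = 0.0597 mol/L
Dilution factor = 500.0 / 20.2 = 24.75
[Zn2+]_stock = 0.0597 × 24.75 = 1.48 mol/L

1.48 mol/L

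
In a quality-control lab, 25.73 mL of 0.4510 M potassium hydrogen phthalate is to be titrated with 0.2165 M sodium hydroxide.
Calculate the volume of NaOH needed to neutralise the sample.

53.60 mL

KHC8H4O4 + NaOH → KNaC8H4O4 + H2O
n(KHC8H4O4) = 0.02573 L × 0.4510 mol/L = 0.01160 mol
n(NaOH) = 0.01160 mol (1:1 stoichiometry)
V(NaOH) = 0.01160 mol / 0.2165 mol/L = 0.05360 L = 53.60 mL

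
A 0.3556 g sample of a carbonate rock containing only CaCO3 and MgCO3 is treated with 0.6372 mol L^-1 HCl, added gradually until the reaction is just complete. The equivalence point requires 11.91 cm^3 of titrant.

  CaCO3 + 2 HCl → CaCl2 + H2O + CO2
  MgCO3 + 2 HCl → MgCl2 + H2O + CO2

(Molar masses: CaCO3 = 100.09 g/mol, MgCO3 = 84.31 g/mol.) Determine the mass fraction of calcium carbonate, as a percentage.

n(HCl) = 0.01191 × 0.6372 = 7.589 × 10^-3 mol
Let x = n(CaCO3), y = n(MgCO3).
Titrant: 2x + 2y = 7.589 × 10^-3;  mass: 100.09x + 84.31y = 0.3556
Solving, x = 2.261 × 10^-3 mol, y = 1.533 × 10^-3 mol
mass of CaCO3 = 2.261 × 10^-3 × 100.09 = 0.2263 g
% CaCO3 = 0.2263 / 0.3556 × 100 = 63.65 %

63.65 %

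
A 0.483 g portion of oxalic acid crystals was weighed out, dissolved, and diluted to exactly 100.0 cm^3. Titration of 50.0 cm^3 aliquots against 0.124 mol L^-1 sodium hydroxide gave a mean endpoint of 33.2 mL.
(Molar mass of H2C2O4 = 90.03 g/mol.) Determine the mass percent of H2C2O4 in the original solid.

76.7 %

H2C2O4 + 2 NaOH → Na2C2O4 + 2 H2O
n(NaOH) per titration = 0.0332 × 0.124 = 4.12 × 10^-3 mol
From the 1:2 ratio, n(H2C2O4) in each aliquot = 1/2 × 4.12 × 10^-3 = 2.06 × 10^-3 mol
n(H2C2O4) in the whole flask = 2.06 × 10^-3 × 100.0/50.0 = 4.12 × 10^-3 mol
mass of H2C2O4 = 4.12 × 10^-3 × 90.03 = 0.371 g
% H2C2O4 = 0.371 / 0.483 × 100 = 76.7 %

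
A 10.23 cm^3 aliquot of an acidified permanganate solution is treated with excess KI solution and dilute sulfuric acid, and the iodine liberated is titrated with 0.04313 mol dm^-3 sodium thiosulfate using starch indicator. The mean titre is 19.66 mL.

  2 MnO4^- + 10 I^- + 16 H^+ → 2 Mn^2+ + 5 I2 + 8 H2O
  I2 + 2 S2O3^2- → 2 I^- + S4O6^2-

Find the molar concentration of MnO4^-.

n(S2O3^2-) = 0.01966 × 0.04313 = 8.479 × 10^-4 mol
n(I2) = n(S2O3^2-)/2 = 4.240 × 10^-4 mol
From the 2:5 ratio, n(MnO4^-) in the aliquot = 2/5 × 4.240 × 10^-4 = 1.696 × 10^-4 mol
[MnO4^-] = 1.696 × 10^-4 / 0.01023 = 0.01658 mol/L

0.01658 mol/L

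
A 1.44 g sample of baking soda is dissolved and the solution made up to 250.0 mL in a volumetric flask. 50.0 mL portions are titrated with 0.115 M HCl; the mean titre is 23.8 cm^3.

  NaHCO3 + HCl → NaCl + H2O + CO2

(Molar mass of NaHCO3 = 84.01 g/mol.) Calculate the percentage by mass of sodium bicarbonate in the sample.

n(HCl) per titration = 0.0238 × 0.115 = 2.74 × 10^-3 mol
n(NaHCO3) in each aliquot = 2.74 × 10^-3 mol (1:1 ratio)
n(NaHCO3) in the whole flask = 2.74 × 10^-3 × 250.0/50.0 = 0.0137 mol
mass of NaHCO3 = 0.0137 × 84.01 = 1.15 g
% NaHCO3 = 1.15 / 1.44 × 100 = 79.8 %

79.8 %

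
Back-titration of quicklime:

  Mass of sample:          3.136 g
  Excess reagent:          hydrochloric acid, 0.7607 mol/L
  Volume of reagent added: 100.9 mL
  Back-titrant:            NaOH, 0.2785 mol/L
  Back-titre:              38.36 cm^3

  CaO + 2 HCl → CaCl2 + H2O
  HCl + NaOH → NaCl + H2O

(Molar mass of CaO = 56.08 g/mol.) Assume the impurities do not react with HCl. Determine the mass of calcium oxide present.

1.853 g

n(HCl) added = 0.1009 × 0.7607 = 0.07675 mol
n(NaOH) used in back-titration = 0.03836 × 0.2785 = 0.01068 mol
n(HCl) left over = 0.01068 mol (1:1 ratio)
n(HCl) consumed by analyte = 0.07675 − 0.01068 = 0.06607 mol
From the 1:2 ratio, n(CaO) = 1/2 × 0.06607 = 0.03304 mol
mass of CaO = 0.03304 × 56.08 = 1.853 g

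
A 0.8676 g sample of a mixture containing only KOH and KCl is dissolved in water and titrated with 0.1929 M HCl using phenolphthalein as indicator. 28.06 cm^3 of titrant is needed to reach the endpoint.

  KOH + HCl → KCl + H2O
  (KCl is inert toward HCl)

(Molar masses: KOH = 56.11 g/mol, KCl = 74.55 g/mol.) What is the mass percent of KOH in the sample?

n(HCl) = 0.02806 × 0.1929 = 5.413 × 10^-3 mol
Let x = n(KOH), y = n(KCl).
Titrant: 1x = 5.413 × 10^-3;  mass: 56.11x + 74.55y = 0.8676
Solving, x = 5.413 × 10^-3 mol, y = 7.564 × 10^-3 mol
mass of KOH = 5.413 × 10^-3 × 56.11 = 0.3037 g
% KOH = 0.3037 / 0.8676 × 100 = 35.01 %

35.01 %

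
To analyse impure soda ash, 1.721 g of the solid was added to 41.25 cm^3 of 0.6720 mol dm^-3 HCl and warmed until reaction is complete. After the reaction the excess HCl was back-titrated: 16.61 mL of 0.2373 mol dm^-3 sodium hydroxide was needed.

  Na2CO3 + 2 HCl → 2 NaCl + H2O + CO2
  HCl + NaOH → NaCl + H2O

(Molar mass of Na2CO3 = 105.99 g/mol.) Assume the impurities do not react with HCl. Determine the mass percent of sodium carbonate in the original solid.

n(HCl) added = 0.04125 × 0.6720 = 0.02772 mol
n(NaOH) used in back-titration = 0.01661 × 0.2373 = 3.942 × 10^-3 mol
n(HCl) left over = 3.942 × 10^-3 mol (1:1 ratio)
n(HCl) consumed by analyte = 0.02772 − 3.942 × 10^-3 = 0.02378 mol
From the 1:2 ratio, n(Na2CO3) = 1/2 × 0.02378 = 0.01189 mol
mass of Na2CO3 = 0.01189 × 105.99 = 1.260 g
% Na2CO3 = 1.260 / 1.721 × 100 = 73.22 %

73.22 %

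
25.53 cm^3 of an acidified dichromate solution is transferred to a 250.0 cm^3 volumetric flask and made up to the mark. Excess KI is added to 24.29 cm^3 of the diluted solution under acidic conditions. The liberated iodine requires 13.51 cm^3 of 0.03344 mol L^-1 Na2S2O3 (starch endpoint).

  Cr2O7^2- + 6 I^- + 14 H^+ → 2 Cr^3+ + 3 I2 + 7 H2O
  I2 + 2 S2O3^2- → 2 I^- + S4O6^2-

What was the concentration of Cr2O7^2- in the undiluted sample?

n(S2O3^2-) = 0.01351 × 0.03344 = 4.518 × 10^-4 mol
n(I2) = n(S2O3^2-)/2 = 2.259 × 10^-4 mol
From the 1:3 ratio, n(Cr2O7^2-) in the aliquot = 1/3 × 2.259 × 10^-4 = 7.530 × 10^-5 mol
[Cr2O7^2-]_dilute = 7.530 × 10^-5 / 0.02429 = 0.003100 mol/L
[Cr2O7^2-]_original = 0.003100 × 250.0/25.53 = 0.03036 mol/L

0.03036 mol/L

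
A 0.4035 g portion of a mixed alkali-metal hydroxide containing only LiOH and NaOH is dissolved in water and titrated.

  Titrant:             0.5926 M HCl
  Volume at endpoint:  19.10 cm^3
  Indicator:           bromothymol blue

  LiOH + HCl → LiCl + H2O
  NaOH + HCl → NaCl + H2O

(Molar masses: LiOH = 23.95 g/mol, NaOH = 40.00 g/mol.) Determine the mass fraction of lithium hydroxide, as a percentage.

18.21 %

n(HCl) = 0.01910 × 0.5926 = 0.01132 mol
Let x = n(LiOH), y = n(NaOH).
Titrant: 1x + 1y = 0.01132;  mass: 23.95x + 40.00y = 0.4035
Solving, x = 3.068 × 10^-3 mol, y = 8.250 × 10^-3 mol
mass of LiOH = 3.068 × 10^-3 × 23.95 = 0.07349 g
% LiOH = 0.07349 / 0.4035 × 100 = 18.21 %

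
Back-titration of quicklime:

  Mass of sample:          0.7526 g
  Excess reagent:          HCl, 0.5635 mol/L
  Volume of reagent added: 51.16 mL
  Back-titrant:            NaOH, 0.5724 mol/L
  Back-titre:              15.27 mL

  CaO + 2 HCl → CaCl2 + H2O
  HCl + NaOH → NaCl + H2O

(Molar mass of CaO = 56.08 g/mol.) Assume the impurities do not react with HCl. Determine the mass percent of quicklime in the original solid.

n(HCl) added = 0.05116 × 0.5635 = 0.02883 mol
n(NaOH) used in back-titration = 0.01527 × 0.5724 = 8.741 × 10^-3 mol
n(HCl) left over = 8.741 × 10^-3 mol (1:1 ratio)
n(HCl) consumed by analyte = 0.02883 − 8.741 × 10^-3 = 0.02009 mol
From the 1:2 ratio, n(CaO) = 1/2 × 0.02009 = 0.01004 mol
mass of CaO = 0.01004 × 56.08 = 0.5633 g
% CaO = 0.5633 / 0.7526 × 100 = 74.84 %

74.84 %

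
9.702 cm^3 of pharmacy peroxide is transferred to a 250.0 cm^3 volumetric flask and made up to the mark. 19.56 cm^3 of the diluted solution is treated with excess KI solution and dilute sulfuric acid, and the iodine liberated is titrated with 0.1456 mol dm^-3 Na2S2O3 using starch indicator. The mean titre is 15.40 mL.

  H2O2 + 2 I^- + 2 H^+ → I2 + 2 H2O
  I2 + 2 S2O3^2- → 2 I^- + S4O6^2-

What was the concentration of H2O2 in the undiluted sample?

n(S2O3^2-) = 0.01540 × 0.1456 = 2.242 × 10^-3 mol
n(I2) = n(S2O3^2-)/2 = 1.121 × 10^-3 mol
n(H2O2) in the aliquot = 1.121 × 10^-3 mol (1:1 ratio)
[H2O2]_dilute = 1.121 × 10^-3 / 0.01956 = 0.05732 mol/L
[H2O2]_original = 0.05732 × 250.0/9.702 = 1.477 mol/L

1.477 mol/L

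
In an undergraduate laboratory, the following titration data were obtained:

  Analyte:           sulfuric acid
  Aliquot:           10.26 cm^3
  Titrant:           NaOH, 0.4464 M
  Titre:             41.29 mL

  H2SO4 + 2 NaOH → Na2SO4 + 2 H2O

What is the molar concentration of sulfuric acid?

0.8982 M

n(NaOH) = 0.04129 L × 0.4464 mol/L = 0.01843 mol
From the 1:2 mole ratio, n(H2SO4) = 1/2 × 0.01843 = 9.216 × 10^-3 mol
[H2SO4] = 9.216 × 10^-3 mol / 0.01026 L = 0.8982 mol/L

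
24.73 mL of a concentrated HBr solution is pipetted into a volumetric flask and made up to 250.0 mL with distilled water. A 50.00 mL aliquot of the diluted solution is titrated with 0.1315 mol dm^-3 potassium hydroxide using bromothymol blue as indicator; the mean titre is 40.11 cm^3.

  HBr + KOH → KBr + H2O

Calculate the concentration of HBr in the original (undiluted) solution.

n(KOH) = 0.04011 × 0.1315 = 5.274 × 10^-3 mol
n(HBr) in the aliquot = 5.274 × 10^-3 mol (1:1 ratio)
[HBr]_dilute = 5.274 × 10^-3 / 0.05000 = 0.1055 mol/L
Dilution factor = 250.0 / 24.73 = 10.11
[HBr]_stock = 0.1055 × 10.11 = 1.066 mol/L

1.066 mol/L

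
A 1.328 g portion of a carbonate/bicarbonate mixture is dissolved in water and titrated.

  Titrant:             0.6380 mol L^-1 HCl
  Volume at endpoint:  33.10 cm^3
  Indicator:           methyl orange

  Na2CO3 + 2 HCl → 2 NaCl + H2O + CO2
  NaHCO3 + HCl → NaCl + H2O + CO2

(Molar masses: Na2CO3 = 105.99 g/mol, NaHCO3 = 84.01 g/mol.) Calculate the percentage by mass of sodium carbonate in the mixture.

n(HCl) = 0.03310 × 0.6380 = 0.02112 mol
Let x = n(Na2CO3), y = n(NaHCO3).
Titrant: 2x + 1y = 0.02112;  mass: 105.99x + 84.01y = 1.328
Solving, x = 7.192 × 10^-3 mol, y = 6.734 × 10^-3 mol
mass of Na2CO3 = 7.192 × 10^-3 × 105.99 = 0.7623 g
% Na2CO3 = 0.7623 / 1.328 × 100 = 57.40 %

57.40 %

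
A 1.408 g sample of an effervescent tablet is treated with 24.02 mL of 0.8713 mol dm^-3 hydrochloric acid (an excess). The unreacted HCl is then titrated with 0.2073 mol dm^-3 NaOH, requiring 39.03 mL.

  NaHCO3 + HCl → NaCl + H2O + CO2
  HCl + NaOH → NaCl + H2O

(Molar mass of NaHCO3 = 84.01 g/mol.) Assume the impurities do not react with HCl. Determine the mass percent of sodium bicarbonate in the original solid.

n(HCl) added = 0.02402 × 0.8713 = 0.02093 mol
n(NaOH) used in back-titration = 0.03903 × 0.2073 = 8.091 × 10^-3 mol
n(HCl) left over = 8.091 × 10^-3 mol (1:1 ratio)
n(HCl) consumed by analyte = 0.02093 − 8.091 × 10^-3 = 0.01284 mol
n(NaHCO3) = 0.01284 mol (1:1 ratio)
mass of NaHCO3 = 0.01284 × 84.01 = 1.078 g
% NaHCO3 = 1.078 / 1.408 × 100 = 76.60 %

76.60 %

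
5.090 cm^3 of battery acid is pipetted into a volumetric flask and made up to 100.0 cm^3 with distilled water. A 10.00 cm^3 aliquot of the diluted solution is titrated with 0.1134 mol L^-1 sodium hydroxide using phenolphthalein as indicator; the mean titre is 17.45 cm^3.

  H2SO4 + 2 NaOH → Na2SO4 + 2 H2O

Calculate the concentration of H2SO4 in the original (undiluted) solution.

n(NaOH) = 0.01745 × 0.1134 = 1.979 × 10^-3 mol
From the 1:2 ratio, n(H2SO4) in the aliquot = 1/2 × 1.979 × 10^-3 = 9.894 × 10^-4 mol
[H2SO4]_dilute = 9.894 × 10^-4 / 0.01000 = 0.09894 mol/L
Dilution factor = 100.0 / 5.090 = 19.65
[H2SO4]_stock = 0.09894 × 19.65 = 1.944 mol/L

1.944 mol/L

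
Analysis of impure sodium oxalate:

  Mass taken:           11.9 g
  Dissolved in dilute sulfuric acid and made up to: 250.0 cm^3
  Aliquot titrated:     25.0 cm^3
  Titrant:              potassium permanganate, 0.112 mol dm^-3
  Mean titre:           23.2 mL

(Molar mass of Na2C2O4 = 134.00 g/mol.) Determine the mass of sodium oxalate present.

2 MnO4^- + 5 C2O4^2- + 16 H^+ → 2 Mn^2+ + 10 CO2 + 8 H2O
n(KMnO4) per titration = 0.0232 × 0.112 = 2.60 × 10^-3 mol
From the 5:2 ratio, n(Na2C2O4) in each aliquot = 5/2 × 2.60 × 10^-3 = 6.50 × 10^-3 mol
n(Na2C2O4) in the whole flask = 6.50 × 10^-3 × 250.0/25.0 = 0.0650 mol
mass of Na2C2O4 = 0.0650 × 134.00 = 8.70 g

8.70 g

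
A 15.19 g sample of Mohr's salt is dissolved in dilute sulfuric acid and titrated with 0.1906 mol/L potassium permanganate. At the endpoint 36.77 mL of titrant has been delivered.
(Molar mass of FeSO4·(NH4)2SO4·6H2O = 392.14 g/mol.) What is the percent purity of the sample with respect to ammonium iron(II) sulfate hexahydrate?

90.46 %

MnO4^- + 5 Fe^2+ + 8 H^+ → Mn^2+ + 5 Fe^3+ + 4 H2O
n(KMnO4) = 0.03677 L × 0.1906 mol/L = 7.008 × 10^-3 mol
From the 5:1 ratio, n(FeSO4·(NH4)2SO4·6H2O) = 5/1 × 7.008 × 10^-3 = 0.03504 mol
mass of FeSO4·(NH4)2SO4·6H2O = 0.03504 × 392.14 g/mol = 13.74 g
% FeSO4·(NH4)2SO4·6H2O = 13.74 / 15.19 × 100 = 90.46 %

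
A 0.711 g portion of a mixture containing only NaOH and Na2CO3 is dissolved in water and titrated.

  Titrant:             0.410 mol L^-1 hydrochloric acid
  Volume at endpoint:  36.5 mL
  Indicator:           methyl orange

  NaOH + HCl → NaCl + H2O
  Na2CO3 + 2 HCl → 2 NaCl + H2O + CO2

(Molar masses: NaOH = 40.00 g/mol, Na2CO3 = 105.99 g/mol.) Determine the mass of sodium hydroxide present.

0.253 g

n(HCl) = 0.0365 × 0.410 = 0.0150 mol
Let x = n(NaOH), y = n(Na2CO3).
Titrant: 1x + 2y = 0.0150;  mass: 40.00x + 105.99y = 0.711
Solving, x = 6.32 × 10^-3 mol, y = 4.32 × 10^-3 mol
mass of NaOH = 6.32 × 10^-3 × 40.00 = 0.253 g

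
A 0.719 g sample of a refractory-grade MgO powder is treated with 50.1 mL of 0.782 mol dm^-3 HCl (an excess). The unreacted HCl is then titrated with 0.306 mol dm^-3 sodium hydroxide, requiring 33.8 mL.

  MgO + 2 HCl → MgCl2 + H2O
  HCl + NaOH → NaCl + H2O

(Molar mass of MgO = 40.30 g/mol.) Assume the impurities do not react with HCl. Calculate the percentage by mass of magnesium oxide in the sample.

80.8 %

n(HCl) added = 0.0501 × 0.782 = 0.0392 mol
n(NaOH) used in back-titration = 0.0338 × 0.306 = 0.0103 mol
n(HCl) left over = 0.0103 mol (1:1 ratio)
n(HCl) consumed by analyte = 0.0392 − 0.0103 = 0.0288 mol
From the 1:2 ratio, n(MgO) = 1/2 × 0.0288 = 0.0144 mol
mass of MgO = 0.0144 × 40.30 = 0.581 g
% MgO = 0.581 / 0.719 × 100 = 80.8 %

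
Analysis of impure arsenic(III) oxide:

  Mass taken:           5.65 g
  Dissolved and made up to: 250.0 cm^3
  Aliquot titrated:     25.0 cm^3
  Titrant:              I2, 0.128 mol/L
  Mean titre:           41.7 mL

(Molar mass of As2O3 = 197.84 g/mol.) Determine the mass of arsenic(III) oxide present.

5.28 g

As2O3 + 2 I2 + 2 H2O → As2O5 + 4 HI
n(I2) per titration = 0.0417 × 0.128 = 5.34 × 10^-3 mol
From the 1:2 ratio, n(As2O3) in each aliquot = 1/2 × 5.34 × 10^-3 = 2.67 × 10^-3 mol
n(As2O3) in the whole flask = 2.67 × 10^-3 × 250.0/25.0 = 0.0267 mol
mass of As2O3 = 0.0267 × 197.84 = 5.28 g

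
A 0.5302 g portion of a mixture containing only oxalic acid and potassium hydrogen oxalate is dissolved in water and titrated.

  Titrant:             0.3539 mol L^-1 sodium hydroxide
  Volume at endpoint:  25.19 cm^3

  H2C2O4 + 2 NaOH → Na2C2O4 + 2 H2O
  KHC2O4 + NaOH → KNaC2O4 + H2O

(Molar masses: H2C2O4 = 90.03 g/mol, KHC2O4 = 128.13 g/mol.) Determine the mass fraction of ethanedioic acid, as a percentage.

n(NaOH) = 0.02519 × 0.3539 = 8.915 × 10^-3 mol
Let x = n(H2C2O4), y = n(KHC2O4).
Titrant: 2x + 1y = 8.915 × 10^-3;  mass: 90.03x + 128.13y = 0.5302
Solving, x = 3.682 × 10^-3 mol, y = 1.551 × 10^-3 mol
mass of H2C2O4 = 3.682 × 10^-3 × 90.03 = 0.3315 g
% H2C2O4 = 0.3315 / 0.5302 × 100 = 62.52 %

62.52 %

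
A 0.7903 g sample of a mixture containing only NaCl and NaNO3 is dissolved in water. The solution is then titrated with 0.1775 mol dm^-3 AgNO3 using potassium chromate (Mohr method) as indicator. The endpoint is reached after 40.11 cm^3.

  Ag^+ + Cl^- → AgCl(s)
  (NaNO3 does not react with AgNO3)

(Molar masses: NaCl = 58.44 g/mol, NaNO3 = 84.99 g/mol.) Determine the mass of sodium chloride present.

n(AgNO3) = 0.04011 × 0.1775 = 7.120 × 10^-3 mol
Let x = n(NaCl), y = n(NaNO3).
Titrant: 1x = 7.120 × 10^-3;  mass: 58.44x + 84.99y = 0.7903
Solving, x = 7.120 × 10^-3 mol, y = 4.403 × 10^-3 mol
mass of NaCl = 7.120 × 10^-3 × 58.44 = 0.4161 g

0.4161 g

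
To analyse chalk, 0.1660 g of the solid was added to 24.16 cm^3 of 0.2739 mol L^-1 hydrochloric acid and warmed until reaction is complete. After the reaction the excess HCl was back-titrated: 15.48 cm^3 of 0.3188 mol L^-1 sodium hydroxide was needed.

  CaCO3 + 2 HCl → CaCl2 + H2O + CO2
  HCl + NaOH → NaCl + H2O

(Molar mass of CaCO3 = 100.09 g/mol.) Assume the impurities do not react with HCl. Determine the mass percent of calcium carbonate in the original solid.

n(HCl) added = 0.02416 × 0.2739 = 6.617 × 10^-3 mol
n(NaOH) used in back-titration = 0.01548 × 0.3188 = 4.935 × 10^-3 mol
n(HCl) left over = 4.935 × 10^-3 mol (1:1 ratio)
n(HCl) consumed by analyte = 6.617 × 10^-3 − 4.935 × 10^-3 = 1.682 × 10^-3 mol
From the 1:2 ratio, n(CaCO3) = 1/2 × 1.682 × 10^-3 = 8.412 × 10^-4 mol
mass of CaCO3 = 8.412 × 10^-4 × 100.09 = 0.08420 g
% CaCO3 = 0.08420 / 0.1660 × 100 = 50.72 %

50.72 %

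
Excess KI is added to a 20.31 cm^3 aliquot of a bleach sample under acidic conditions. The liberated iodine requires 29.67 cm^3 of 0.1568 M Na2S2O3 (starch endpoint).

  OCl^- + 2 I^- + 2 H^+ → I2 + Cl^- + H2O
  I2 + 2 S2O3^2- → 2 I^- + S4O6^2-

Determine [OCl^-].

0.1145 M

n(S2O3^2-) = 0.02967 × 0.1568 = 4.652 × 10^-3 mol
n(I2) = n(S2O3^2-)/2 = 2.326 × 10^-3 mol
n(OCl^-) in the aliquot = 2.326 × 10^-3 mol (1:1 ratio)
[OCl^-] = 2.326 × 10^-3 / 0.02031 = 0.1145 mol/L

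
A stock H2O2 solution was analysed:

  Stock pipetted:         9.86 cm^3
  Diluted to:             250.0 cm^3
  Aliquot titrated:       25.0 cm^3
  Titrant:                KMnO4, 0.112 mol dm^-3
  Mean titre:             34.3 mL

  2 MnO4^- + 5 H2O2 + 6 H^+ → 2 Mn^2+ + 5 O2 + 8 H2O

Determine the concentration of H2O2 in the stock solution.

9.74 mol/L

n(KMnO4) = 0.0343 × 0.112 = 3.84 × 10^-3 mol
From the 5:2 ratio, n(H2O2) in the aliquot = 5/2 × 3.84 × 10^-3 = 9.60 × 10^-3 mol
[H2O2]_dilute = 9.60 × 10^-3 / 0.0250 = 0.384 mol/L
Dilution factor = 250.0 / 9.86 = 25.35
[H2O2]_stock = 0.384 × 25.35 = 9.74 mol/L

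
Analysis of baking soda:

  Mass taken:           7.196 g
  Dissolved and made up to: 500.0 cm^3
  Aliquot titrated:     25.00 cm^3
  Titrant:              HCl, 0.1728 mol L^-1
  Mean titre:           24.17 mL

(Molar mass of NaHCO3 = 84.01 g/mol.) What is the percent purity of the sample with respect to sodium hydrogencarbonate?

NaHCO3 + HCl → NaCl + H2O + CO2
n(HCl) per titration = 0.02417 × 0.1728 = 4.177 × 10^-3 mol
n(NaHCO3) in each aliquot = 4.177 × 10^-3 mol (1:1 ratio)
n(NaHCO3) in the whole flask = 4.177 × 10^-3 × 500.0/25.00 = 0.08353 mol
mass of NaHCO3 = 0.08353 × 84.01 = 7.017 g
% NaHCO3 = 7.017 / 7.196 × 100 = 97.52 %

97.52 %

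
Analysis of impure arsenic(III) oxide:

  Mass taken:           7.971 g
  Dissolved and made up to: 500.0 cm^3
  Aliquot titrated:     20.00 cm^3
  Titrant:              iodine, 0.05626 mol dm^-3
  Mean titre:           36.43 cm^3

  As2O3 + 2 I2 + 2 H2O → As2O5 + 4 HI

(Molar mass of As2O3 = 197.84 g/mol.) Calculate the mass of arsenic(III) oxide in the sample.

n(I2) per titration = 0.03643 × 0.05626 = 2.050 × 10^-3 mol
From the 1:2 ratio, n(As2O3) in each aliquot = 1/2 × 2.050 × 10^-3 = 1.025 × 10^-3 mol
n(As2O3) in the whole flask = 1.025 × 10^-3 × 500.0/20.00 = 0.02562 mol
mass of As2O3 = 0.02562 × 197.84 = 5.069 g

5.069 g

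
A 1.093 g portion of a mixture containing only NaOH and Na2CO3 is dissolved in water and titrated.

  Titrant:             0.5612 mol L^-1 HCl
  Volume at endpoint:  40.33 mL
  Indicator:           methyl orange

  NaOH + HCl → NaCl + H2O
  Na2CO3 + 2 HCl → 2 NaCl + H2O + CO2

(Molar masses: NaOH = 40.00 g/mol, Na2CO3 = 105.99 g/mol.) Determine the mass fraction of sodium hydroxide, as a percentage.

29.98 %

n(HCl) = 0.04033 × 0.5612 = 0.02263 mol
Let x = n(NaOH), y = n(Na2CO3).
Titrant: 1x + 2y = 0.02263;  mass: 40.00x + 105.99y = 1.093
Solving, x = 8.191 × 10^-3 mol, y = 7.221 × 10^-3 mol
mass of NaOH = 8.191 × 10^-3 × 40.00 = 0.3277 g
% NaOH = 0.3277 / 1.093 × 100 = 29.98 %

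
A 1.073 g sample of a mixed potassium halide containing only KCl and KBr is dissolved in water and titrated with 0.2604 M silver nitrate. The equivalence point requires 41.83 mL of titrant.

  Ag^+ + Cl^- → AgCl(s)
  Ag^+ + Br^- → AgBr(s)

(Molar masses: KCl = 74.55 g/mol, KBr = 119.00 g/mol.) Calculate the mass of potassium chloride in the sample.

n(AgNO3) = 0.04183 × 0.2604 = 0.01089 mol
Let x = n(KCl), y = n(KBr).
Titrant: 1x + 1y = 0.01089;  mass: 74.55x + 119.00y = 1.073
Solving, x = 5.022 × 10^-3 mol, y = 5.871 × 10^-3 mol
mass of KCl = 5.022 × 10^-3 × 74.55 = 0.3744 g

0.3744 g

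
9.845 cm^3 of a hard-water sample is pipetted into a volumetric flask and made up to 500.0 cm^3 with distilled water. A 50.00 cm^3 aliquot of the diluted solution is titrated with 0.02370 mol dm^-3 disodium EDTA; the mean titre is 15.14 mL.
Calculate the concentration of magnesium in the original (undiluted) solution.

Mg^2+ + EDTA^4- → [Mg(EDTA)]^2-
n(EDTA) = 0.01514 × 0.02370 = 3.588 × 10^-4 mol
n(Mg2+) in the aliquot = 3.588 × 10^-4 mol (1:1 ratio)
[Mg2+]_dilute = 3.588 × 10^-4 / 0.05000 = 0.007176 mol/L
Dilution factor = 500.0 / 9.845 = 50.79
[Mg2+]_stock = 0.007176 × 50.79 = 0.3645 mol/L

0.3645 mol/L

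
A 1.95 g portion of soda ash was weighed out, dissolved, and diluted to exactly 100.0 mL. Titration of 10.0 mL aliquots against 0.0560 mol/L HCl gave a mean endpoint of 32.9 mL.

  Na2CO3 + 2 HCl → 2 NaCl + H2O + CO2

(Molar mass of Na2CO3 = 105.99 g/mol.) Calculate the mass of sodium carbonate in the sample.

0.976 g

n(HCl) per titration = 0.0329 × 0.0560 = 1.84 × 10^-3 mol
From the 1:2 ratio, n(Na2CO3) in each aliquot = 1/2 × 1.84 × 10^-3 = 9.21 × 10^-4 mol
n(Na2CO3) in the whole flask = 9.21 × 10^-4 × 100.0/10.0 = 9.21 × 10^-3 mol
mass of Na2CO3 = 9.21 × 10^-3 × 105.99 = 0.976 g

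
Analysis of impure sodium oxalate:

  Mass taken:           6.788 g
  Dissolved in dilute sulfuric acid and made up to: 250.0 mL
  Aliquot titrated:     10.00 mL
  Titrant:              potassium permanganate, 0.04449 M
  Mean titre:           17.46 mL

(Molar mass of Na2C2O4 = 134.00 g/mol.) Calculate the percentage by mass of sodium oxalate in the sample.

2 MnO4^- + 5 C2O4^2- + 16 H^+ → 2 Mn^2+ + 10 CO2 + 8 H2O
n(KMnO4) per titration = 0.01746 × 0.04449 = 7.768 × 10^-4 mol
From the 5:2 ratio, n(Na2C2O4) in each aliquot = 5/2 × 7.768 × 10^-4 = 1.942 × 10^-3 mol
n(Na2C2O4) in the whole flask = 1.942 × 10^-3 × 250.0/10.00 = 0.04855 mol
mass of Na2C2O4 = 0.04855 × 134.00 = 6.506 g
% Na2C2O4 = 6.506 / 6.788 × 100 = 95.84 %

95.84 %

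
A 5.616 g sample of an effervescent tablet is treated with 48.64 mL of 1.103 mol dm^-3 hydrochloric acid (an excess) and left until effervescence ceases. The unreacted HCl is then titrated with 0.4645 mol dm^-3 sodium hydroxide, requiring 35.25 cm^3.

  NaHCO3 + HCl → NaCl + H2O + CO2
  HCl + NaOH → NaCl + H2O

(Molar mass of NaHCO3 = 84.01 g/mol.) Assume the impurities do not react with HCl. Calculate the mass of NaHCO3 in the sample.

3.132 g

n(HCl) added = 0.04864 × 1.103 = 0.05365 mol
n(NaOH) used in back-titration = 0.03525 × 0.4645 = 0.01637 mol
n(HCl) left over = 0.01637 mol (1:1 ratio)
n(HCl) consumed by analyte = 0.05365 − 0.01637 = 0.03728 mol
n(NaHCO3) = 0.03728 mol (1:1 ratio)
mass of NaHCO3 = 0.03728 × 84.01 = 3.132 g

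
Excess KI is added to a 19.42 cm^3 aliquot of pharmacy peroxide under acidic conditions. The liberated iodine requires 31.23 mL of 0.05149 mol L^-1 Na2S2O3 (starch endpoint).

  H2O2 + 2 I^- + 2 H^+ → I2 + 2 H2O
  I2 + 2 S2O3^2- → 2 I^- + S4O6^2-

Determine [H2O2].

0.04140 mol/L

n(S2O3^2-) = 0.03123 × 0.05149 = 1.608 × 10^-3 mol
n(I2) = n(S2O3^2-)/2 = 8.040 × 10^-4 mol
n(H2O2) in the aliquot = 8.040 × 10^-4 mol (1:1 ratio)
[H2O2] = 8.040 × 10^-4 / 0.01942 = 0.04140 mol/L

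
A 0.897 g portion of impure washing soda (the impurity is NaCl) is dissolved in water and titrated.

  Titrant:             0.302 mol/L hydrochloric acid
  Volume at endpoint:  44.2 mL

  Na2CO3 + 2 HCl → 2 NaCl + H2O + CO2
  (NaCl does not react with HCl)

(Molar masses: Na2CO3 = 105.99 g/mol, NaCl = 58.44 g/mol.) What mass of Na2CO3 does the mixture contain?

0.707 g

n(HCl) = 0.0442 × 0.302 = 0.0133 mol
Let x = n(Na2CO3), y = n(NaCl).
Titrant: 2x = 0.0133;  mass: 105.99x + 58.44y = 0.897
Solving, x = 6.67 × 10^-3 mol, y = 3.24 × 10^-3 mol
mass of Na2CO3 = 6.67 × 10^-3 × 105.99 = 0.707 g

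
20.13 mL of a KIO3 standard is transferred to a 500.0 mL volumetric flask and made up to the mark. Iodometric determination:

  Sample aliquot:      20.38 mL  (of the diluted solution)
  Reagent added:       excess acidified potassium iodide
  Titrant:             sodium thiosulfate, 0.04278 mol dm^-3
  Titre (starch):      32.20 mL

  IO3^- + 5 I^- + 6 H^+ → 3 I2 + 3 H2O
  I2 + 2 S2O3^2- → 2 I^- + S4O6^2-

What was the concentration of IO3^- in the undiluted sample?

n(S2O3^2-) = 0.03220 × 0.04278 = 1.378 × 10^-3 mol
n(I2) = n(S2O3^2-)/2 = 6.888 × 10^-4 mol
From the 1:3 ratio, n(IO3^-) in the aliquot = 1/3 × 6.888 × 10^-4 = 2.296 × 10^-4 mol
[IO3^-]_dilute = 2.296 × 10^-4 / 0.02038 = 0.01127 mol/L
[IO3^-]_original = 0.01127 × 500.0/20.13 = 0.2798 mol/L

0.2798 mol/L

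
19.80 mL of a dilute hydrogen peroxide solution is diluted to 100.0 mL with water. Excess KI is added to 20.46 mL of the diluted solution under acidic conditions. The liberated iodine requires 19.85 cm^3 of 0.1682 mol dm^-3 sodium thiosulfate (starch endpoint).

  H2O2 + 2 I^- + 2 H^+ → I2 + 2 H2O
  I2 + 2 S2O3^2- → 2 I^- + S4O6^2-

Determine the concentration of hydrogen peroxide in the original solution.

0.4121 mol/L

n(S2O3^2-) = 0.01985 × 0.1682 = 3.339 × 10^-3 mol
n(I2) = n(S2O3^2-)/2 = 1.669 × 10^-3 mol
n(H2O2) in the aliquot = 1.669 × 10^-3 mol (1:1 ratio)
[H2O2]_dilute = 1.669 × 10^-3 / 0.02046 = 0.08159 mol/L
[H2O2]_original = 0.08159 × 100.0/19.80 = 0.4121 mol/L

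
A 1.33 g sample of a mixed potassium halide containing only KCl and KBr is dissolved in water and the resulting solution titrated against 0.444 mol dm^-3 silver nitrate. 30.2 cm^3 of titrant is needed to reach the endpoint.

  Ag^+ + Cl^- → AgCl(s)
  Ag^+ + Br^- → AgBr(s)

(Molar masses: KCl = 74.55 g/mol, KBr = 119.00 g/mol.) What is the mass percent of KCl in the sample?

n(AgNO3) = 0.0302 × 0.444 = 0.0134 mol
Let x = n(KCl), y = n(KBr).
Titrant: 1x + 1y = 0.0134;  mass: 74.55x + 119.00y = 1.33
Solving, x = 5.98 × 10^-3 mol, y = 7.43 × 10^-3 mol
mass of KCl = 5.98 × 10^-3 × 74.55 = 0.446 g
% KCl = 0.446 / 1.33 × 100 = 33.5 %

33.5 %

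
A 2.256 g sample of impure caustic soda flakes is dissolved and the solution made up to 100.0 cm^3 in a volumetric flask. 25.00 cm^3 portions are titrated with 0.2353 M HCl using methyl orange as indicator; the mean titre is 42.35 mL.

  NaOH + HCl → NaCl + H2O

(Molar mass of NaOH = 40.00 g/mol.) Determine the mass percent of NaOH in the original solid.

70.67 %

n(HCl) per titration = 0.04235 × 0.2353 = 9.965 × 10^-3 mol
n(NaOH) in each aliquot = 9.965 × 10^-3 mol (1:1 ratio)
n(NaOH) in the whole flask = 9.965 × 10^-3 × 100.0/25.00 = 0.03986 mol
mass of NaOH = 0.03986 × 40.00 = 1.594 g
% NaOH = 1.594 / 2.256 × 100 = 70.67 %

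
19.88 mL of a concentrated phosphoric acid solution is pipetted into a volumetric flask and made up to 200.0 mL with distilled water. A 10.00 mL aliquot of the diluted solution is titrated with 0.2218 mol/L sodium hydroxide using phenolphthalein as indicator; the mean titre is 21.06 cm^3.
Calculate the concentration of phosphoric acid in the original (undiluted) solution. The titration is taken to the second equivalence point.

2.350 mol/L

H3PO4 + 2 NaOH → Na2HPO4 + 2 H2O
n(NaOH) = 0.02106 × 0.2218 = 4.671 × 10^-3 mol
From the 1:2 ratio, n(H3PO4) in the aliquot = 1/2 × 4.671 × 10^-3 = 2.336 × 10^-3 mol
[H3PO4]_dilute = 2.336 × 10^-3 / 0.01000 = 0.2336 mol/L
Dilution factor = 200.0 / 19.88 = 10.06
[H3PO4]_stock = 0.2336 × 10.06 = 2.350 mol/L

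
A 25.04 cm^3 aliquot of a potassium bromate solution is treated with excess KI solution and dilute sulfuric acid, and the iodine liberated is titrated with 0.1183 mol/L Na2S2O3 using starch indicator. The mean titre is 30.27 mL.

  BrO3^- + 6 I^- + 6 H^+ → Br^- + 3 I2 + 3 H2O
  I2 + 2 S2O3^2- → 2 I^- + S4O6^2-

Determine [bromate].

0.02383 mol/L

n(S2O3^2-) = 0.03027 × 0.1183 = 3.581 × 10^-3 mol
n(I2) = n(S2O3^2-)/2 = 1.790 × 10^-3 mol
From the 1:3 ratio, n(BrO3^-) in the aliquot = 1/3 × 1.790 × 10^-3 = 5.968 × 10^-4 mol
[BrO3^-] = 5.968 × 10^-4 / 0.02504 = 0.02383 mol/L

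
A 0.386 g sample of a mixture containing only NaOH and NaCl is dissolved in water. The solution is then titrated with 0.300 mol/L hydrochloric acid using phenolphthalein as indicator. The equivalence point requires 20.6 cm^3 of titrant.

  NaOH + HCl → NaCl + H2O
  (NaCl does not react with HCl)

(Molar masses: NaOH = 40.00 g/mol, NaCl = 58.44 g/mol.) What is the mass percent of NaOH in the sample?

n(HCl) = 0.0206 × 0.300 = 6.18 × 10^-3 mol
Let x = n(NaOH), y = n(NaCl).
Titrant: 1x = 6.18 × 10^-3;  mass: 40.00x + 58.44y = 0.386
Solving, x = 6.18 × 10^-3 mol, y = 2.38 × 10^-3 mol
mass of NaOH = 6.18 × 10^-3 × 40.00 = 0.247 g
% NaOH = 0.247 / 0.386 × 100 = 64.0 %

64.0 %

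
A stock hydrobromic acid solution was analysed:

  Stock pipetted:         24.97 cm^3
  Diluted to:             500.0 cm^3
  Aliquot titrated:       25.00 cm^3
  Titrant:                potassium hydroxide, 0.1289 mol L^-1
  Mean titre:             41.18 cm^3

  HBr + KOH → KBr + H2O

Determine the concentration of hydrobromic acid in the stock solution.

4.252 mol/L

n(KOH) = 0.04118 × 0.1289 = 5.308 × 10^-3 mol
n(HBr) in the aliquot = 5.308 × 10^-3 mol (1:1 ratio)
[HBr]_dilute = 5.308 × 10^-3 / 0.02500 = 0.2123 mol/L
Dilution factor = 500.0 / 24.97 = 20.02
[HBr]_stock = 0.2123 × 20.02 = 4.252 mol/L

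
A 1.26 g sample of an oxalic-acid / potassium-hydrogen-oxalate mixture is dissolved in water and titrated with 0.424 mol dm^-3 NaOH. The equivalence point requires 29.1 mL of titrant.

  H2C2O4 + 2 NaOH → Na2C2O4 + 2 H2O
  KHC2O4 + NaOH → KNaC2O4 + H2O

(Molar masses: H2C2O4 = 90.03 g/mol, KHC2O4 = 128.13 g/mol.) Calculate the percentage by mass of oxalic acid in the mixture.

n(NaOH) = 0.0291 × 0.424 = 0.0123 mol
Let x = n(H2C2O4), y = n(KHC2O4).
Titrant: 2x + 1y = 0.0123;  mass: 90.03x + 128.13y = 1.26
Solving, x = 1.93 × 10^-3 mol, y = 8.48 × 10^-3 mol
mass of H2C2O4 = 1.93 × 10^-3 × 90.03 = 0.174 g
% H2C2O4 = 0.174 / 1.26 × 100 = 13.8 %

13.8 %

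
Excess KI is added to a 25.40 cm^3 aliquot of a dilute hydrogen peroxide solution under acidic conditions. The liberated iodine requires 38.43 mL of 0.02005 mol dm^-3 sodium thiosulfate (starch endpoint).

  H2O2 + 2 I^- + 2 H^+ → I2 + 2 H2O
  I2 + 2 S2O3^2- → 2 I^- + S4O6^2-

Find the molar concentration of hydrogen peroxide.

0.01517 mol/L

n(S2O3^2-) = 0.03843 × 0.02005 = 7.705 × 10^-4 mol
n(I2) = n(S2O3^2-)/2 = 3.853 × 10^-4 mol
n(H2O2) in the aliquot = 3.853 × 10^-4 mol (1:1 ratio)
[H2O2] = 3.853 × 10^-4 / 0.02540 = 0.01517 mol/L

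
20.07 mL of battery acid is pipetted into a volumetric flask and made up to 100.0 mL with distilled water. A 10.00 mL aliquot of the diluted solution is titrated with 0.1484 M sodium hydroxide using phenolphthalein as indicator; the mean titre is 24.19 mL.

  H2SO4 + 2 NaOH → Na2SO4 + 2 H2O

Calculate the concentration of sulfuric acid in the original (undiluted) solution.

n(NaOH) = 0.02419 × 0.1484 = 3.590 × 10^-3 mol
From the 1:2 ratio, n(H2SO4) in the aliquot = 1/2 × 3.590 × 10^-3 = 1.795 × 10^-3 mol
[H2SO4]_dilute = 1.795 × 10^-3 / 0.01000 = 0.1795 mol/L
Dilution factor = 100.0 / 20.07 = 4.983
[H2SO4]_stock = 0.1795 × 4.983 = 0.8943 mol/L

0.8943 M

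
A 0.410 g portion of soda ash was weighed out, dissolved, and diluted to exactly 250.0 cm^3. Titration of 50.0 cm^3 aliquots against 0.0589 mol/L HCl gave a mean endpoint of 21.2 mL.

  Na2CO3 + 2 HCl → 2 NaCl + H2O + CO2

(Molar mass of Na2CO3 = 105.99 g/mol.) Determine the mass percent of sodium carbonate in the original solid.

80.7 %

n(HCl) per titration = 0.0212 × 0.0589 = 1.25 × 10^-3 mol
From the 1:2 ratio, n(Na2CO3) in each aliquot = 1/2 × 1.25 × 10^-3 = 6.24 × 10^-4 mol
n(Na2CO3) in the whole flask = 6.24 × 10^-4 × 250.0/50.0 = 3.12 × 10^-3 mol
mass of Na2CO3 = 3.12 × 10^-3 × 105.99 = 0.331 g
% Na2CO3 = 0.331 / 0.410 × 100 = 80.7 %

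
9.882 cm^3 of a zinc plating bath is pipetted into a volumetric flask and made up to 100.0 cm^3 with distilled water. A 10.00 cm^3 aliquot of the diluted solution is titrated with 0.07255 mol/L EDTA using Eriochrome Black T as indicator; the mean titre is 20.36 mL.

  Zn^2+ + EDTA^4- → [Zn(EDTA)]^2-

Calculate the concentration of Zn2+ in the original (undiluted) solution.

n(EDTA) = 0.02036 × 0.07255 = 1.477 × 10^-3 mol
n(Zn2+) in the aliquot = 1.477 × 10^-3 mol (1:1 ratio)
[Zn2+]_dilute = 1.477 × 10^-3 / 0.01000 = 0.1477 mol/L
Dilution factor = 100.0 / 9.882 = 10.12
[Zn2+]_stock = 0.1477 × 10.12 = 1.495 mol/L

1.495 mol/L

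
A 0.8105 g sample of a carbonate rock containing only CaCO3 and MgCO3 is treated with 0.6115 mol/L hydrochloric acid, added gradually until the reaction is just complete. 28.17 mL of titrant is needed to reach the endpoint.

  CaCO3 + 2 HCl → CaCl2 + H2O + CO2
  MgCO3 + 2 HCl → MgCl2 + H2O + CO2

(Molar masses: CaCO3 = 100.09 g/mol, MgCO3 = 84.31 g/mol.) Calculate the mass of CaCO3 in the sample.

0.5350 g

n(HCl) = 0.02817 × 0.6115 = 0.01723 mol
Let x = n(CaCO3), y = n(MgCO3).
Titrant: 2x + 2y = 0.01723;  mass: 100.09x + 84.31y = 0.8105
Solving, x = 5.345 × 10^-3 mol, y = 3.268 × 10^-3 mol
mass of CaCO3 = 5.345 × 10^-3 × 100.09 = 0.5350 g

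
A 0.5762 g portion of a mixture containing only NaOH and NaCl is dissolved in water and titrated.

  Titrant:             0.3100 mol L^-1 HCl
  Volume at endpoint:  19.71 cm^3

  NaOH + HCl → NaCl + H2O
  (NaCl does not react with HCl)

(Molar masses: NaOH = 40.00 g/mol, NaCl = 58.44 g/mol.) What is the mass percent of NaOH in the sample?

42.42 %

n(HCl) = 0.01971 × 0.3100 = 6.110 × 10^-3 mol
Let x = n(NaOH), y = n(NaCl).
Titrant: 1x = 6.110 × 10^-3;  mass: 40.00x + 58.44y = 0.5762
Solving, x = 6.110 × 10^-3 mol, y = 5.678 × 10^-3 mol
mass of NaOH = 6.110 × 10^-3 × 40.00 = 0.2444 g
% NaOH = 0.2444 / 0.5762 × 100 = 42.42 %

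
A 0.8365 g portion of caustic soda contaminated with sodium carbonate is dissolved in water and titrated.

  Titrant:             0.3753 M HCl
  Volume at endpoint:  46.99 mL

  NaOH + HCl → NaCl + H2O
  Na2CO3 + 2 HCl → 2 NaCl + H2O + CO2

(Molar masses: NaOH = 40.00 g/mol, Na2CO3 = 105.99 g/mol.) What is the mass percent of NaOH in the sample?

36.09 %

n(HCl) = 0.04699 × 0.3753 = 0.01764 mol
Let x = n(NaOH), y = n(Na2CO3).
Titrant: 1x + 2y = 0.01764;  mass: 40.00x + 105.99y = 0.8365
Solving, x = 7.548 × 10^-3 mol, y = 5.044 × 10^-3 mol
mass of NaOH = 7.548 × 10^-3 × 40.00 = 0.3019 g
% NaOH = 0.3019 / 0.8365 × 100 = 36.09 %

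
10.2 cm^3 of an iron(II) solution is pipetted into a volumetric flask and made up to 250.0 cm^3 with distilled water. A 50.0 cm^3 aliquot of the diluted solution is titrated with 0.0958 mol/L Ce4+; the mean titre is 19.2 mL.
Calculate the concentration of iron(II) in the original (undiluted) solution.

0.902 mol/L

Ce^4+ + Fe^2+ → Ce^3+ + Fe^3+
n(Ce4+) = 0.0192 × 0.0958 = 1.84 × 10^-3 mol
n(Fe2+) in the aliquot = 1.84 × 10^-3 mol (1:1 ratio)
[Fe2+]_dilute = 1.84 × 10^-3 / 0.0500 = 0.0368 mol/L
Dilution factor = 250.0 / 10.2 = 24.51
[Fe2+]_stock = 0.0368 × 24.51 = 0.902 mol/L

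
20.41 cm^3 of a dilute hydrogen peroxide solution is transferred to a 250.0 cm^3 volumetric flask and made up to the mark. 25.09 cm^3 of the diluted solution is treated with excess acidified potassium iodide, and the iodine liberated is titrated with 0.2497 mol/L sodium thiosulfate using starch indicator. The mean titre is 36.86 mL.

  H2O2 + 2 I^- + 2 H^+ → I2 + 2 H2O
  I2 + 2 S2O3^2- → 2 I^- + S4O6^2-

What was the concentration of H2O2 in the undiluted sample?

2.247 mol/L

n(S2O3^2-) = 0.03686 × 0.2497 = 9.204 × 10^-3 mol
n(I2) = n(S2O3^2-)/2 = 4.602 × 10^-3 mol
n(H2O2) in the aliquot = 4.602 × 10^-3 mol (1:1 ratio)
[H2O2]_dilute = 4.602 × 10^-3 / 0.02509 = 0.1834 mol/L
[H2O2]_original = 0.1834 × 250.0/20.41 = 2.247 mol/L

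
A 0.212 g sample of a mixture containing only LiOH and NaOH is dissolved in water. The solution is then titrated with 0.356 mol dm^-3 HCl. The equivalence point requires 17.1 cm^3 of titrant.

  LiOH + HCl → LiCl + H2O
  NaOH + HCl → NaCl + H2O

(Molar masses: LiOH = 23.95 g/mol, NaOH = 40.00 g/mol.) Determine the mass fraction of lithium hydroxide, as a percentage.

22.2 %

n(HCl) = 0.0171 × 0.356 = 6.09 × 10^-3 mol
Let x = n(LiOH), y = n(NaOH).
Titrant: 1x + 1y = 6.09 × 10^-3;  mass: 23.95x + 40.00y = 0.212
Solving, x = 1.96 × 10^-3 mol, y = 4.12 × 10^-3 mol
mass of LiOH = 1.96 × 10^-3 × 23.95 = 0.0470 g
% LiOH = 0.0470 / 0.212 × 100 = 22.2 %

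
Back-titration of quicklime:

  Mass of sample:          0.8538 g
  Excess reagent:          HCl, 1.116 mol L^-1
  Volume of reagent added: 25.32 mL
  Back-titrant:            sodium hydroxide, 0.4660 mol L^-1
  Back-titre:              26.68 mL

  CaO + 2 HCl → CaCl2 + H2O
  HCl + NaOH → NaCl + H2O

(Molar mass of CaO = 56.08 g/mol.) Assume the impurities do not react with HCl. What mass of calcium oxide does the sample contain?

n(HCl) added = 0.02532 × 1.116 = 0.02826 mol
n(NaOH) used in back-titration = 0.02668 × 0.4660 = 0.01243 mol
n(HCl) left over = 0.01243 mol (1:1 ratio)
n(HCl) consumed by analyte = 0.02826 − 0.01243 = 0.01582 mol
From the 1:2 ratio, n(CaO) = 1/2 × 0.01582 = 7.912 × 10^-3 mol
mass of CaO = 7.912 × 10^-3 × 56.08 = 0.4437 g

0.4437 g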